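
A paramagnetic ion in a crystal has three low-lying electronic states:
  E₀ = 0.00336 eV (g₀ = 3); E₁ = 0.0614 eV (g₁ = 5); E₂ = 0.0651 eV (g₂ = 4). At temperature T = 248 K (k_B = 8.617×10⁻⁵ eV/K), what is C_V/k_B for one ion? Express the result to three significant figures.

k_BT = 8.617×10⁻⁵ × 248 K = 0.021370 eV.
Eᵢ/kT = 0.15723, 2.8732, 3.0463.
Z = Σ gᵢe^(−Eᵢ/kT) = 3·e^(−0.15723) + 5·e^(−2.8732) + 4·e^(−3.0463) = 2.5635 + 0.28259 + 0.19014 = 3.0362.
⟨E⟩ = 0.012628 eV, ⟨E²⟩ = 0.00062582 eV².
C_V/k_B = (⟨E²⟩ − ⟨E⟩²)/(kT)² = (0.00062582 − 0.00015947)/0.00045668 = 1.02.

1.02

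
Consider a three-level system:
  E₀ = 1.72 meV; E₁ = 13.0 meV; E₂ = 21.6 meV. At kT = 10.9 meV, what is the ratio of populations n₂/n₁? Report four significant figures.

0.4543

n₂/n₁ = exp[−(E₂−E₁)/kT] = exp(−(8.6 meV)/(10.9 meV)) = exp(-0.788991) = 0.4543.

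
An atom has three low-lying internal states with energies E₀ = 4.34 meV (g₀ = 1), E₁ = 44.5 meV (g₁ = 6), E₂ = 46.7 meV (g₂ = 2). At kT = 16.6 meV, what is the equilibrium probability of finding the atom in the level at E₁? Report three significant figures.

0.316

Eᵢ/kT = 0.26145, 2.6807, 2.8133.
Z = Σ gᵢe^(−Eᵢ/kT) = 1·e^(−0.26145) + 6·e^(−2.6807) + 2·e^(−2.8133) = 0.76993 + 0.41109 + 0.12001 = 1.3010.
P₁ = g₁ e^(−E₁/kT) / Z = 0.41109/1.3010 = 0.316.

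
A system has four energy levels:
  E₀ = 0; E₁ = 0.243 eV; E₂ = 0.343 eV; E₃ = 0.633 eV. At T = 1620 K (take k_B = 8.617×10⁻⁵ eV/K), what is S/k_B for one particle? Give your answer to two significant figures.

k_BT = 8.617×10⁻⁵ × 1620 K = 0.1396 eV.
Eᵢ/kT = 0, 1.741, 2.457, 4.534.
Z = Σ e^(−Eᵢ/kT) = e^(−0) + e^(−1.741) + e^(−2.457) + e^(−4.534) = 1.000 + 0.1753 + 0.08569 + 0.01074 = 1.272.
⟨E⟩ = Σ EᵢPᵢ = 0.06194 eV.
S/k_B = ln Z + ⟨E⟩/kT = ln(1.272) + 0.06194/0.1396 = 0.2406 + 0.4437 = 0.68.

0.68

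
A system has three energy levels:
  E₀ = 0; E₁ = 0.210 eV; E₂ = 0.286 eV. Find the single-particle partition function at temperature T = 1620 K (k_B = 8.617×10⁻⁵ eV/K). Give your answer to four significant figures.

k_BT = 8.617×10⁻⁵ × 1620 K = 0.139595 eV.
Eᵢ/kT = 0, 1.50435, 2.04878.
Z = Σ e^(−Eᵢ/kT) = e^(−0) + e^(−1.50435) + e^(−2.04878) = 1.00000 + 0.222162 + 0.128892 = 1.35105.

Z = 1.351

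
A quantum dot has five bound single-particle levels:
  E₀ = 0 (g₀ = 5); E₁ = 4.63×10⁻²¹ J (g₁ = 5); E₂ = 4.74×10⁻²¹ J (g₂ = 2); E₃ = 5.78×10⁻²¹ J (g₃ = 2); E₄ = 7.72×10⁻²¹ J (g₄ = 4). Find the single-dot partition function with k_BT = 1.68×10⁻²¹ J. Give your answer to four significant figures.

Z = 5.541

Eᵢ/kT = 0, 2.75595, 2.82143, 3.44048, 4.59524.
Z = Σ gᵢe^(−Eᵢ/kT) = 5·e^(−0) + 5·e^(−2.75595) + 2·e^(−2.82143) + 2·e^(−3.44048) + 4·e^(−4.59524) = 5.00000 + 0.317743 + 0.119042 + 0.0640986 + 0.0403992 = 5.54128.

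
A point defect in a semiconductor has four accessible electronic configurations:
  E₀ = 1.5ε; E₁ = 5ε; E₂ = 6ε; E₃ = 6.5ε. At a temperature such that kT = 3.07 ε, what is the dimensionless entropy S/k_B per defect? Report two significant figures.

Eᵢ/kT = 0.4886, 1.629, 1.954, 2.117.
Z = Σ e^(−Eᵢ/kT) = e^(−0.4886) + e^(−1.629) + e^(−1.954) + e^(−2.117) = 0.6135 + 0.1961 + 0.1417 + 0.1204 = 1.072.
⟨E⟩ = Σ EᵢPᵢ = 3.296 ε.
S/k_B = ln Z + ⟨E⟩/kT = ln(1.072) + 3.296/3.07 = 0.06953 + 1.074 = 1.1.

1.1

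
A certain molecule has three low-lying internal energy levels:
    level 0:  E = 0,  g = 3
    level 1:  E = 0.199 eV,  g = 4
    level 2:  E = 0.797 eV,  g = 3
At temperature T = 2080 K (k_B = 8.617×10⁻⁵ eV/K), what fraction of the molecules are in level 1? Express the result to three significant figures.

k_BT = 8.617×10⁻⁵ × 2080 K = 0.17923 eV.
Eᵢ/kT = 0, 1.1103, 4.4468.
Z = Σ gᵢe^(−Eᵢ/kT) = 3·e^(−0) + 4·e^(−1.1103) + 3·e^(−4.4468) = 3.0000 + 1.3178 + 0.035148 = 4.3529.
P₁ = g₁ e^(−E₁/kT) / Z = 1.3178/4.3529 = 0.303.

0.303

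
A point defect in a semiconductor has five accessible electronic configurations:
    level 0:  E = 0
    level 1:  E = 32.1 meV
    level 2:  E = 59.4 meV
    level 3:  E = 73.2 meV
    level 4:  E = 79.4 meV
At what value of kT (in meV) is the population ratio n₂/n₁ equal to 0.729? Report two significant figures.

86 meV

n₂/n₁ = exp[−(E₂−E₁)/kT] = 0.729.
⇒ (E₂−E₁)/kT = ln(1/0.729) = ln(1.372) = 0.3163.
kT = 27.3 meV / 0.3163 = 86 meV.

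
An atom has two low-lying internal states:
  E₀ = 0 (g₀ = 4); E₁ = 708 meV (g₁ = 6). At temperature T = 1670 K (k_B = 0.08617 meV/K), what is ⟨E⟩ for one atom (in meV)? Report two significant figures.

7.7 meV

k_BT = 0.08617 × 1670 K = 143.9 meV.
Eᵢ/kT = 0, 4.920.
Z = Σ gᵢe^(−Eᵢ/kT) = 4·e^(−0) + 6·e^(−4.920) = 4.000 + 0.04379 = 4.044.
⟨E⟩ = Σ Eᵢ gᵢe^(−Eᵢ/kT) / Z = (0·4.000 + 708·0.04379) / 4.044 = 7.7 meV.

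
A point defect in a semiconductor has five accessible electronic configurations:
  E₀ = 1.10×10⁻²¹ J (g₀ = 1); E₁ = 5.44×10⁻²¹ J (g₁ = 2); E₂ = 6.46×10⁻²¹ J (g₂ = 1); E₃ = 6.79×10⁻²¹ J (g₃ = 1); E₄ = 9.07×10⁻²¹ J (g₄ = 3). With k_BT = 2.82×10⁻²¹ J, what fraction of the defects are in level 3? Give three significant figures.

Eᵢ/kT = 0.39007, 1.9291, 2.2908, 2.4078, 3.2163.
Z = Σ gᵢe^(−Eᵢ/kT) = 1·e^(−0.39007) + 2·e^(−1.9291) + 1·e^(−2.2908) + 1·e^(−2.4078) + 3·e^(−3.2163) = 0.67701 + 0.29056 + 0.10119 + 0.090013 + 0.12031 = 1.2791.
P₃ = g₃ e^(−E₃/kT) / Z = 0.090013/1.2791 = 0.0704.

0.0704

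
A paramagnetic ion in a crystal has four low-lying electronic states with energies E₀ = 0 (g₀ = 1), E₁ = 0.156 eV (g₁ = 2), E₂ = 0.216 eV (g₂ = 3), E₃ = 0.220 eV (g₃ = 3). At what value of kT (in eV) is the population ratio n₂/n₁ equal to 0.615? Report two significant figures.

0.067 eV

n₂/n₁ = (g₂/g₁) exp[−(E₂−E₁)/kT] = 0.615.
⇒ (E₂−E₁)/kT = ln((3/2)/0.615) = ln(2.439) = 0.8916.
kT = 0.060 eV / 0.8916 = 0.067 eV.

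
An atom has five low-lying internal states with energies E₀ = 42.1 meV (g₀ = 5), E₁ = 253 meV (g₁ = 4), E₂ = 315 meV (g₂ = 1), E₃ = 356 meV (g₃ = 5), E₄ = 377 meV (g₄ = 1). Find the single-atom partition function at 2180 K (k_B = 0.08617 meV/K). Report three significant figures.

Z = 6.11

k_BT = 0.08617 × 2180 K = 187.85 meV.
Eᵢ/kT = 0.22411, 1.3468, 1.6769, 1.8951, 2.0069.
Z = Σ gᵢe^(−Eᵢ/kT) = 5·e^(−0.22411) + 4·e^(−1.3468) + 1·e^(−1.6769) + 5·e^(−1.8951) + 1·e^(−2.0069) = 3.9961 + 1.0403 + 0.18695 + 0.75152 + 0.13440 = 6.1093.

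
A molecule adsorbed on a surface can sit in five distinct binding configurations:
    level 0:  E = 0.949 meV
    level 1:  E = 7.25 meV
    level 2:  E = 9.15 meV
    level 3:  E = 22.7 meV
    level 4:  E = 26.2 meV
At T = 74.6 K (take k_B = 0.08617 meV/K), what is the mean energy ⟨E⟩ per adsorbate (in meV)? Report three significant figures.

k_BT = 0.08617 × 74.6 K = 6.4283 meV.
Eᵢ/kT = 0.14763, 1.1278, 1.4234, 3.5313, 4.0757.
Z = Σ e^(−Eᵢ/kT) = e^(−0.14763) + e^(−1.1278) + e^(−1.4234) + e^(−3.5313) + e^(−4.0757) = 0.86275 + 0.32374 + 0.24089 + 0.029267 + 0.016980 = 1.4736.
⟨E⟩ = Σ Eᵢ e^(−Eᵢ/kT) / Z = (0.949·0.86275 + 7.25·0.32374 + 9.15·0.24089 + 22.7·0.029267 + 26.2·0.016980) / 1.4736 = 4.40 meV.

4.40 meV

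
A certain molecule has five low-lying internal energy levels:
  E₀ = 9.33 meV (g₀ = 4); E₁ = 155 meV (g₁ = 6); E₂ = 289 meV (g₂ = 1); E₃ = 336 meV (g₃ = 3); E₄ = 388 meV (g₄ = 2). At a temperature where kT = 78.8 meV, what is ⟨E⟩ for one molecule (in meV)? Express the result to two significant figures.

Eᵢ/kT = 0.1184, 1.967, 3.668, 4.264, 4.924.
Z = Σ gᵢe^(−Eᵢ/kT) = 4·e^(−0.1184) + 6·e^(−1.967) + 1·e^(−3.668) + 3·e^(−4.264) + 2·e^(−4.924) = 3.553 + 0.8393 + 0.02553 + 0.04220 + 0.01454 = 4.475.
⟨E⟩ = Σ Eᵢ gᵢe^(−Eᵢ/kT) / Z = (9.33·3.553 + 155·0.8393 + 289·0.02553 + 336·0.04220 + 388·0.01454) / 4.475 = 43 meV.

43 meV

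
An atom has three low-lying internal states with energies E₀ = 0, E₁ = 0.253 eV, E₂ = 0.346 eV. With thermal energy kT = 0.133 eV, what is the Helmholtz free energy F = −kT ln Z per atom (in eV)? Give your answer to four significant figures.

-0.02682 eV

Eᵢ/kT = 0, 1.90226, 2.60150.
Z = Σ e^(−Eᵢ/kT) = e^(−0) + e^(−1.90226) + e^(−2.60150) = 1.00000 + 0.149231 + 0.0741623 = 1.22339.
F = −kT ln Z = −0.133 × ln(1.22339) = −0.133 × 0.201626 = -0.02682 eV.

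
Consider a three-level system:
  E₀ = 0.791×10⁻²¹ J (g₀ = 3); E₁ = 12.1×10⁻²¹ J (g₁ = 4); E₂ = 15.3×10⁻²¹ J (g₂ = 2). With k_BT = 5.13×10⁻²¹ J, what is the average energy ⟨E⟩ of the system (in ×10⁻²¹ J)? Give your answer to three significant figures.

2.67 ×10⁻²¹ J

Eᵢ/kT = 0.15419, 2.3587, 2.9825.
Z = Σ gᵢe^(−Eᵢ/kT) = 3·e^(−0.15419) + 4·e^(−2.3587) + 2·e^(−2.9825) = 2.5713 + 0.37817 + 0.10133 = 3.0508.
⟨E⟩ = Σ Eᵢ gᵢe^(−Eᵢ/kT) / Z = (0.791·2.5713 + 12.1·0.37817 + 15.3·0.10133) / 3.0508 = 2.67 ×10⁻²¹ J.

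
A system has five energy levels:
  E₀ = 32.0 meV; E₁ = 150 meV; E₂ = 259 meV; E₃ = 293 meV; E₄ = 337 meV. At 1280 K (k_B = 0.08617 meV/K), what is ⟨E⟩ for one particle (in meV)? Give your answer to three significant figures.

k_BT = 0.08617 × 1280 K = 110.30 meV.
Eᵢ/kT = 0.29012, 1.3599, 2.3481, 2.6564, 3.0553.
Z = Σ e^(−Eᵢ/kT) = e^(−0.29012) + e^(−1.3599) + e^(−2.3481) + e^(−2.6564) + e^(−3.0553) = 0.74817 + 0.25669 + 0.095551 + 0.070200 + 0.047109 = 1.2177.
⟨E⟩ = Σ Eᵢ e^(−Eᵢ/kT) / Z = (32.0·0.74817 + 150·0.25669 + 259·0.095551 + 293·0.070200 + 337·0.047109) / 1.2177 = 102 meV.

102 meV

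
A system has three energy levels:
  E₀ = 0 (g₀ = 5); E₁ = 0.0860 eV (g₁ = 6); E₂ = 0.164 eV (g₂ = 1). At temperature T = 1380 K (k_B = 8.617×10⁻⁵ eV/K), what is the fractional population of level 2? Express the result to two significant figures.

k_BT = 8.617×10⁻⁵ × 1380 K = 0.1189 eV.
Eᵢ/kT = 0, 0.7233, 1.379.
Z = Σ gᵢe^(−Eᵢ/kT) = 5·e^(−0) + 6·e^(−0.7233) + 1·e^(−1.379) = 5.000 + 2.911 + 0.2518 = 8.163.
P₂ = g₂ e^(−E₂/kT) / Z = 0.2518/8.163 = 0.031.

0.031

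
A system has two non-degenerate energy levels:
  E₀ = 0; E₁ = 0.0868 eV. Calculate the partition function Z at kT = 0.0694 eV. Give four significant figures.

Eᵢ/kT = 0, 1.25072.
Z = Σ e^(−Eᵢ/kT) = e^(−0) + e^(−1.25072) = 1.00000 + 0.286299 = 1.28630.

Z = 1.286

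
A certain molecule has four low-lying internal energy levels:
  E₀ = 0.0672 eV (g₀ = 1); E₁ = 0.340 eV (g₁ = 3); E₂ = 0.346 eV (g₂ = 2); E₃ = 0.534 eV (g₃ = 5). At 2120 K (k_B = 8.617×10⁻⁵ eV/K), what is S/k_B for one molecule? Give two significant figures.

k_BT = 8.617×10⁻⁵ × 2120 K = 0.1827 eV.
Eᵢ/kT = 0.3678, 1.861, 1.894, 2.923.
Z = Σ gᵢe^(−Eᵢ/kT) = 1·e^(−0.3678) + 3·e^(−1.861) + 2·e^(−1.894) + 5·e^(−2.923) = 0.6923 + 0.4666 + 0.3009 + 0.2689 = 1.729.
⟨E⟩ = Σ EᵢPᵢ = 0.2619 eV.
S/k_B = ln Z + ⟨E⟩/kT = ln(1.729) + 0.2619/0.1827 = 0.5475 + 1.433 = 2.0.

2.0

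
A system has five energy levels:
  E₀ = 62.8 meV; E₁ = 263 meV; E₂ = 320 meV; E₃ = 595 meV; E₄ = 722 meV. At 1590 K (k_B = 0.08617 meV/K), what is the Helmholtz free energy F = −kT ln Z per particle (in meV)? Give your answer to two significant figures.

15 meV

k_BT = 0.08617 × 1590 K = 137.0 meV.
Eᵢ/kT = 0.4584, 1.920, 2.336, 4.343, 5.270.
Z = Σ e^(−Eᵢ/kT) = e^(−0.4584) + e^(−1.920) + e^(−2.336) + e^(−4.343) + e^(−5.270) = 0.6323 + 0.1466 + 0.09671 + 0.01300 + 0.005144 = 0.8938.
F = −kT ln Z = −137.0 × ln(0.8938) = −137.0 × -0.1123 = 15 meV.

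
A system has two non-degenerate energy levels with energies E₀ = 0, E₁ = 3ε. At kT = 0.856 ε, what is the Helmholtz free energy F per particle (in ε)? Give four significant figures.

-0.02535 ε

Eᵢ/kT = 0, 3.50467.
Z = Σ e^(−Eᵢ/kT) = e^(−0) + e^(−3.50467) = 1.00000 + 0.0300567 = 1.03006.
F = −kT ln Z = −0.856 × ln(1.03006) = −0.856 × 0.0296171 = -0.02535 ε.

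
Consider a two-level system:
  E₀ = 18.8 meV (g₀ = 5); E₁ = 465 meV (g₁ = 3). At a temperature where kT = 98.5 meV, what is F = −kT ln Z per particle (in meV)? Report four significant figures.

-140.4 meV

Eᵢ/kT = 0.190863, 4.72081.
Z = Σ gᵢe^(−Eᵢ/kT) = 5·e^(−0.190863) + 3·e^(−4.72081) = 4.13123 + 0.0267239 = 4.15795.
F = −kT ln Z = −98.5 × ln(4.15795) = −98.5 × 1.42502 = -140.4 meV.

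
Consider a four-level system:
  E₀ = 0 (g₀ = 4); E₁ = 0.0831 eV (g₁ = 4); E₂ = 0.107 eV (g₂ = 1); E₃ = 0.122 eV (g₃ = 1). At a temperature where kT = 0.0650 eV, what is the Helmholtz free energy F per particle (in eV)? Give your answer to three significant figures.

-0.110 eV

Eᵢ/kT = 0, 1.2785, 1.6462, 1.8769.
Z = Σ gᵢe^(−Eᵢ/kT) = 4·e^(−0) + 4·e^(−1.2785) + 1·e^(−1.6462) + 1·e^(−1.8769) = 4.0000 + 1.1138 + 0.19278 + 0.15306 = 5.4596.
F = −kT ln Z = −0.0650 × ln(5.4596) = −0.0650 × 1.6974 = -0.110 eV.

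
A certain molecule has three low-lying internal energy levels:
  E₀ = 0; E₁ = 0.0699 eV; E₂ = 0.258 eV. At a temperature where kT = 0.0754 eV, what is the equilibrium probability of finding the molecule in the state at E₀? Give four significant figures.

0.7001

Eᵢ/kT = 0, 0.927056, 3.42175.
Z = Σ e^(−Eᵢ/kT) = e^(−0) + e^(−0.927056) + e^(−3.42175) = 1.00000 + 0.395717 + 0.0326552 = 1.42837.
P₀ = e^(−E₀/kT) / Z = 1.00000/1.42837 = 0.7001.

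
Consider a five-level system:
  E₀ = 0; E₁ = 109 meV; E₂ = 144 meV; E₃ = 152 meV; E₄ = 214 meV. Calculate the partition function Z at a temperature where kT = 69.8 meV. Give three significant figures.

Eᵢ/kT = 0, 1.5616, 2.0630, 2.1777, 3.0659.
Z = Σ e^(−Eᵢ/kT) = e^(−0) + e^(−1.5616) + e^(−2.0630) + e^(−2.1777) + e^(−3.0659) = 1.0000 + 0.20980 + 0.12707 + 0.11330 + 0.046612 = 1.4968.

Z = 1.50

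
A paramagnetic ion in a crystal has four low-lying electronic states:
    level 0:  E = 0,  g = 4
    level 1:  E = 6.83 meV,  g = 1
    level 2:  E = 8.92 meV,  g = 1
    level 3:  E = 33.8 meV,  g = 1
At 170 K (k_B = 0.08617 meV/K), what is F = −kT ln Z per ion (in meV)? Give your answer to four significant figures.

k_BT = 0.08617 × 170 K = 14.6489 meV.
Eᵢ/kT = 0, 0.466247, 0.608919, 2.30734.
Z = Σ gᵢe^(−Eᵢ/kT) = 4·e^(−0) + 1·e^(−0.466247) + 1·e^(−0.608919) + 1·e^(−2.30734) = 4.00000 + 0.627352 + 0.543939 + 0.0995256 = 5.27082.
F = −kT ln Z = −14.6489 × ln(5.27082) = −14.6489 × 1.66219 = -24.35 meV.

-24.35 meV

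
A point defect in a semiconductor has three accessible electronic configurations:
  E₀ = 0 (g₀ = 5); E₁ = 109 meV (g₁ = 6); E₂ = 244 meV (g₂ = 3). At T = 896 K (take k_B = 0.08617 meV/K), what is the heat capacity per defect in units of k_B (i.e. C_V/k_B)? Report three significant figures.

k_BT = 0.08617 × 896 K = 77.208 meV.
Eᵢ/kT = 0, 1.4118, 3.1603.
Z = Σ gᵢe^(−Eᵢ/kT) = 5·e^(−0) + 6·e^(−1.4118) + 3·e^(−3.1603) = 5.0000 + 1.4622 + 0.12724 = 6.5894.
⟨E⟩ = 28.899 meV, ⟨E²⟩ = 3786.0 meV².
C_V/k_B = (⟨E²⟩ − ⟨E⟩²)/(kT)² = (3786.0 − 835.15)/5961.1 = 0.495.

0.495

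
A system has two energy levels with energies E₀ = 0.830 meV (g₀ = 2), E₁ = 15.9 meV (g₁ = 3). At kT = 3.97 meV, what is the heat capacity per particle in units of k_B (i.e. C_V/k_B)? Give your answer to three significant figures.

Eᵢ/kT = 0.20907, 4.0050.
Z = Σ gᵢe^(−Eᵢ/kT) = 2·e^(−0.20907) + 3·e^(−4.0050) = 1.6227 + 0.054673 = 1.6774.
⟨E⟩ = 1.3212 meV, ⟨E²⟩ = 8.9065 meV².
C_V/k_B = (⟨E²⟩ − ⟨E⟩²)/(kT)² = (8.9065 − 1.7456)/15.761 = 0.454.

0.454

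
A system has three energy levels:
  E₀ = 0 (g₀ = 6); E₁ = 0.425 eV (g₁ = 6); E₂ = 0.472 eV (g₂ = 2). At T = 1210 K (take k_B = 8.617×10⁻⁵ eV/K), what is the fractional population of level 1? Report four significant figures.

k_BT = 8.617×10⁻⁵ × 1210 K = 0.104266 eV.
Eᵢ/kT = 0, 4.07611, 4.52688.
Z = Σ gᵢe^(−Eᵢ/kT) = 6·e^(−0) + 6·e^(−4.07611) + 2·e^(−4.52688) = 6.00000 + 0.101840 + 0.0216287 = 6.12347.
P₁ = g₁ e^(−E₁/kT) / Z = 0.101840/6.12347 = 0.01663.

0.01663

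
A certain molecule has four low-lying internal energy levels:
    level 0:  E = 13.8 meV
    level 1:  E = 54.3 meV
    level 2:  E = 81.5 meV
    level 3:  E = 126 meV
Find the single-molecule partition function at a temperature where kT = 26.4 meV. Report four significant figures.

Z = 0.7749

Eᵢ/kT = 0.522727, 2.05682, 3.08712, 4.77273.
Z = Σ e^(−Eᵢ/kT) = e^(−0.522727) + e^(−2.05682) + e^(−3.08712) + e^(−4.77273) = 0.592901 + 0.127860 + 0.0456332 + 0.00845726 = 0.774851.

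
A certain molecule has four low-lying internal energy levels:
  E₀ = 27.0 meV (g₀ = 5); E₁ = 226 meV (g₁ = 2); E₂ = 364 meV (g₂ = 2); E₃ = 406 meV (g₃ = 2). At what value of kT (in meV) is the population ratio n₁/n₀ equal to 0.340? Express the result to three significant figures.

1220 meV

n₁/n₀ = (g₁/g₀) exp[−(E₁−E₀)/kT] = 0.340.
⇒ (E₁−E₀)/kT = ln((2/5)/0.340) = ln(1.1765) = 0.16254.
kT = 199.0 meV / 0.16254 = 1220 meV.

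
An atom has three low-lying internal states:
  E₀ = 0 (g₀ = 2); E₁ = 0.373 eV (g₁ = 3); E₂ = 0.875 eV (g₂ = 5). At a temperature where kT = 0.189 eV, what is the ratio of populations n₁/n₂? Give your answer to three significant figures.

8.54

n₁/n₂ = (g₁/g₂) exp[−(E₁−E₂)/kT] = (3/5) × exp(−(-0.502 eV)/(0.189 eV)) = (3/5) × exp(2.6561) = 8.54.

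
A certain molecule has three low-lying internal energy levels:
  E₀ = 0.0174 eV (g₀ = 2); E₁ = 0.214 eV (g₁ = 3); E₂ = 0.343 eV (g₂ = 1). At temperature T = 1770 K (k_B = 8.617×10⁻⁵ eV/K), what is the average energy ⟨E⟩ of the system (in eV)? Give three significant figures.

0.0857 eV

k_BT = 8.617×10⁻⁵ × 1770 K = 0.15252 eV.
Eᵢ/kT = 0.11408, 1.4031, 2.2489.
Z = Σ gᵢe^(−Eᵢ/kT) = 2·e^(−0.11408) + 3·e^(−1.4031) + 1·e^(−2.2489) = 1.7844 + 0.73750 + 0.10552 = 2.6274.
⟨E⟩ = Σ Eᵢ gᵢe^(−Eᵢ/kT) / Z = (0.0174·1.7844 + 0.214·0.73750 + 0.343·0.10552) / 2.6274 = 0.0857 eV.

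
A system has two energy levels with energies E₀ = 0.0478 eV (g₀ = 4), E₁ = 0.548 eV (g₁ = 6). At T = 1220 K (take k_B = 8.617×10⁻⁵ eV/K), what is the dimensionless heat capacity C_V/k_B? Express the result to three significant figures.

0.284

k_BT = 8.617×10⁻⁵ × 1220 K = 0.10513 eV.
Eᵢ/kT = 0.45468, 5.2126.
Z = Σ gᵢe^(−Eᵢ/kT) = 4·e^(−0.45468) + 6·e^(−5.2126) = 2.5386 + 0.032685 = 2.5713.
⟨E⟩ = 0.054158 eV, ⟨E²⟩ = 0.0060731 eV².
C_V/k_B = (⟨E²⟩ − ⟨E⟩²)/(kT)² = (0.0060731 − 0.0029331)/0.011052 = 0.284.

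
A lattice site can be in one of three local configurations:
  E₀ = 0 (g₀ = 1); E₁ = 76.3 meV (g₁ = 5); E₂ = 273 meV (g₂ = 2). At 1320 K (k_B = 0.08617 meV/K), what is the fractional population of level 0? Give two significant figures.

0.27

k_BT = 0.08617 × 1320 K = 113.7 meV.
Eᵢ/kT = 0, 0.6711, 2.401.
Z = Σ gᵢe^(−Eᵢ/kT) = 1·e^(−0) + 5·e^(−0.6711) + 2·e^(−2.401) = 1.000 + 2.556 + 0.1813 = 3.737.
P₀ = g₀ e^(−E₀/kT) / Z = 1.000/3.737 = 0.27.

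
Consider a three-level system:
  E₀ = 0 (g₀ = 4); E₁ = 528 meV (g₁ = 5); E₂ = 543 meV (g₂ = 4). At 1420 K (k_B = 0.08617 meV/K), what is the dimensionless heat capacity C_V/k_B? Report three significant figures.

k_BT = 0.08617 × 1420 K = 122.36 meV.
Eᵢ/kT = 0, 4.3151, 4.4377.
Z = Σ gᵢe^(−Eᵢ/kT) = 4·e^(−0) + 5·e^(−4.3151) + 4·e^(−4.4377) = 4.0000 + 0.066826 + 0.047292 = 4.1141.
⟨E⟩ = 14.818 meV, ⟨E²⟩ = 7917.7 meV².
C_V/k_B = (⟨E²⟩ − ⟨E⟩²)/(kT)² = (7917.7 − 219.57)/14972 = 0.514.

0.514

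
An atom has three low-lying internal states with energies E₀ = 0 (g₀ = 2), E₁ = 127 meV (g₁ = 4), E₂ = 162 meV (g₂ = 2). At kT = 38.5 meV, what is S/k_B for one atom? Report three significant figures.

Eᵢ/kT = 0, 3.2987, 4.2078.
Z = Σ gᵢe^(−Eᵢ/kT) = 2·e^(−0) + 4·e^(−3.2987) + 2·e^(−4.2078) = 2.0000 + 0.14772 + 0.029758 = 2.1775.
⟨E⟩ = Σ EᵢPᵢ = 10.829 meV.
S/k_B = ln Z + ⟨E⟩/kT = ln(2.1775) + 10.829/38.5 = 0.77818 + 0.28127 = 1.06.

1.06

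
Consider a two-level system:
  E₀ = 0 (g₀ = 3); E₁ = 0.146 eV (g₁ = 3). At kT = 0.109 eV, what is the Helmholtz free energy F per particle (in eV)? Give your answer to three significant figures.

Eᵢ/kT = 0, 1.3394.
Z = Σ gᵢe^(−Eᵢ/kT) = 3·e^(−0) + 3·e^(−1.3394) = 3.0000 + 0.78601 = 3.7860.
F = −kT ln Z = −0.109 × ln(3.7860) = −0.109 × 1.3313 = -0.145 eV.

-0.145 eV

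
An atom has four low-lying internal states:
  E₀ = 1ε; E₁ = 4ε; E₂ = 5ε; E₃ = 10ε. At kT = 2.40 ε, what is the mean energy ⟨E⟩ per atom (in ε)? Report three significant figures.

2.22 ε

Eᵢ/kT = 0.41667, 1.6667, 2.0833, 4.1667.
Z = Σ e^(−Eᵢ/kT) = e^(−0.41667) + e^(−1.6667) + e^(−2.0833) + e^(−4.1667) = 0.65924 + 0.18887 + 0.12452 + 0.015503 = 0.98813.
⟨E⟩ = Σ Eᵢ e^(−Eᵢ/kT) / Z = (1·0.65924 + 4·0.18887 + 5·0.12452 + 10·0.015503) / 0.98813 = 2.22 ε.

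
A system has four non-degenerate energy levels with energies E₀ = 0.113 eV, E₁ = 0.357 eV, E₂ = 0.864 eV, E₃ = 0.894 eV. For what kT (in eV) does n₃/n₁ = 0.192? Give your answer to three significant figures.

n₃/n₁ = exp[−(E₃−E₁)/kT] = 0.192.
⇒ (E₃−E₁)/kT = ln(1/0.192) = ln(5.2083) = 1.6503.
kT = 0.537 eV / 1.6503 = 0.325 eV.

0.325 eV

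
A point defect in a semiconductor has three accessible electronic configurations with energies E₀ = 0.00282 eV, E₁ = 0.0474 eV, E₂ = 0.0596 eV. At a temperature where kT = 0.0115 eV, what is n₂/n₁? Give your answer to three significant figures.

0.346

n₂/n₁ = exp[−(E₂−E₁)/kT] = exp(−(0.0122 eV)/(0.0115 eV)) = exp(-1.0609) = 0.346.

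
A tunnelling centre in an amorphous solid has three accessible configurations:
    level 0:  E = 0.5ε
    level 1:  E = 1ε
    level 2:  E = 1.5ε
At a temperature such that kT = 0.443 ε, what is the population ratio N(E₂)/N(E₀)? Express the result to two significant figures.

n₂/n₀ = exp[−(E₂−E₀)/kT] = exp(−(1.0ε)/(0.443ε)) = exp(-2.257) = 0.10.

0.10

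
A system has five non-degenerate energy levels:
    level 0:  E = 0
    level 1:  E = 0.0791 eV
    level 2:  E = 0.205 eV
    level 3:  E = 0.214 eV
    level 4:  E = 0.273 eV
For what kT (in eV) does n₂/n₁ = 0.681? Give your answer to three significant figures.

n₂/n₁ = exp[−(E₂−E₁)/kT] = 0.681.
⇒ (E₂−E₁)/kT = ln(1/0.681) = ln(1.4684) = 0.38417.
kT = 0.1259 eV / 0.38417 = 0.328 eV.

0.328 eV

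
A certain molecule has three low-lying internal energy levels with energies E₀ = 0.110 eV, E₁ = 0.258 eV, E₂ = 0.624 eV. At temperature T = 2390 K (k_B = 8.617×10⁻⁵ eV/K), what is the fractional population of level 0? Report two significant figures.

k_BT = 8.617×10⁻⁵ × 2390 K = 0.2059 eV.
Eᵢ/kT = 0.5342, 1.253, 3.031.
Z = Σ e^(−Eᵢ/kT) = e^(−0.5342) + e^(−1.253) + e^(−3.031) = 0.5861 + 0.2856 + 0.04827 = 0.9200.
P₀ = e^(−E₀/kT) / Z = 0.5861/0.9200 = 0.64.

0.64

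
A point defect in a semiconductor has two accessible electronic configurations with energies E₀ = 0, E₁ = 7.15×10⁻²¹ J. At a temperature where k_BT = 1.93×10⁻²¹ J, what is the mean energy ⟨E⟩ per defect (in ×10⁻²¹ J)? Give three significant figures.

Eᵢ/kT = 0, 3.7047.
Z = Σ e^(−Eᵢ/kT) = e^(−0) + e^(−3.7047) = 1.0000 + 0.024608 = 1.0246.
⟨E⟩ = Σ Eᵢ e^(−Eᵢ/kT) / Z = (0·1.0000 + 7.15·0.024608) / 1.0246 = 0.172 ×10⁻²¹ J.

0.172 ×10⁻²¹ J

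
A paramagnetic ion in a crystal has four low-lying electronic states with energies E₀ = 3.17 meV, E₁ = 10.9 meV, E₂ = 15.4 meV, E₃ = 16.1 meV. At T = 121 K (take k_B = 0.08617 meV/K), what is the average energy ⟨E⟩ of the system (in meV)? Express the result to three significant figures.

k_BT = 0.08617 × 121 K = 10.427 meV.
Eᵢ/kT = 0.30402, 1.0454, 1.4769, 1.5441.
Z = Σ e^(−Eᵢ/kT) = e^(−0.30402) + e^(−1.0454) + e^(−1.4769) + e^(−1.5441) = 0.73785 + 0.35155 + 0.22834 + 0.21350 = 1.5312.
⟨E⟩ = Σ Eᵢ e^(−Eᵢ/kT) / Z = (3.17·0.73785 + 10.9·0.35155 + 15.4·0.22834 + 16.1·0.21350) / 1.5312 = 8.57 meV.

8.57 meV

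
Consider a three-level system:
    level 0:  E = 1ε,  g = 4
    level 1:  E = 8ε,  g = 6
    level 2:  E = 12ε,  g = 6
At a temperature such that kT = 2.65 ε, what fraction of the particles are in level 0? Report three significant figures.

Eᵢ/kT = 0.37736, 3.0189, 4.5283.
Z = Σ gᵢe^(−Eᵢ/kT) = 4·e^(−0.37736) + 6·e^(−3.0189) + 6·e^(−4.5283) = 2.7427 + 0.29313 + 0.064794 = 3.1006.
P₀ = g₀ e^(−E₀/kT) / Z = 2.7427/3.1006 = 0.885.

0.885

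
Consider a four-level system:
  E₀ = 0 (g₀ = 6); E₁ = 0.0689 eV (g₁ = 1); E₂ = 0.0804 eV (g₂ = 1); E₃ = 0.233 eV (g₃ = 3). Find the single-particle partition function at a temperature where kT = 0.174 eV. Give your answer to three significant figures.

Eᵢ/kT = 0, 0.39598, 0.46207, 1.3391.
Z = Σ gᵢe^(−Eᵢ/kT) = 6·e^(−0) + 1·e^(−0.39598) + 1·e^(−0.46207) + 3·e^(−1.3391) = 6.0000 + 0.67302 + 0.62998 + 0.78624 = 8.0892.

Z = 8.09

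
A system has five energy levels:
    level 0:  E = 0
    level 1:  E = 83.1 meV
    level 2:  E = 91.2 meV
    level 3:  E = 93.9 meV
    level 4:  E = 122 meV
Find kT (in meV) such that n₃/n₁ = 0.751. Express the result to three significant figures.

n₃/n₁ = exp[−(E₃−E₁)/kT] = 0.751.
⇒ (E₃−E₁)/kT = ln(1/0.751) = ln(1.3316) = 0.28638.
kT = 10.8 meV / 0.28638 = 37.7 meV.

37.7 meV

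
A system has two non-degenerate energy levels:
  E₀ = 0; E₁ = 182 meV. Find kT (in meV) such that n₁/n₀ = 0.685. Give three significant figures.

481 meV

n₁/n₀ = exp[−(E₁−E₀)/kT] = 0.685.
⇒ (E₁−E₀)/kT = ln(1/0.685) = ln(1.4599) = 0.37837.
kT = 182 meV / 0.37837 = 481 meV.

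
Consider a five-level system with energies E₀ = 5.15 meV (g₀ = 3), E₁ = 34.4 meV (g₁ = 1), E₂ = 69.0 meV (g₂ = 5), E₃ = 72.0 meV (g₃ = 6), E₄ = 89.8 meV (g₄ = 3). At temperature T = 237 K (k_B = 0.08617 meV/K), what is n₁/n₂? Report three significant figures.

1.09

k_BT = 0.08617 × 237 K = 20.422 meV.
n₁/n₂ = (g₁/g₂) exp[−(E₁−E₂)/kT] = (1/5) × exp(−(-34.6 meV)/(20.422 meV)) = (1/5) × exp(1.6943) = 1.09.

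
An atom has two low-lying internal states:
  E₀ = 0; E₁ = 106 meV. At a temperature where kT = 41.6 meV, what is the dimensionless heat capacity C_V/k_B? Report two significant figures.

0.44

Eᵢ/kT = 0, 2.548.
Z = Σ e^(−Eᵢ/kT) = e^(−0) + e^(−2.548) = 1.000 + 0.07824 = 1.078.
⟨E⟩ = 7.693 meV, ⟨E²⟩ = 815.5 meV².
C_V/k_B = (⟨E²⟩ − ⟨E⟩²)/(kT)² = (815.5 − 59.18)/1731 = 0.44.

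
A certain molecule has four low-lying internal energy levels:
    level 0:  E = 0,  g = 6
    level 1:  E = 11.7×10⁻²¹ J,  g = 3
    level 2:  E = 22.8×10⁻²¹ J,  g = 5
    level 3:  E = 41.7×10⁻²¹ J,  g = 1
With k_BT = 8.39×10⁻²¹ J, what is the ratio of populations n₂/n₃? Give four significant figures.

47.57

n₂/n₃ = (g₂/g₃) exp[−(E₂−E₃)/kT] = (5/1) × exp(−(-18.9 ×10⁻²¹ J)/(8.39 ×10⁻²¹ J)) = (5/1) × exp(2.25268) = 47.57.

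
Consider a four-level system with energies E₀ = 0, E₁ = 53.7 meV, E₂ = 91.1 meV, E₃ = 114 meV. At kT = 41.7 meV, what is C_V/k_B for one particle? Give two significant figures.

Eᵢ/kT = 0, 1.288, 2.185, 2.734.
Z = Σ e^(−Eᵢ/kT) = e^(−0) + e^(−1.288) + e^(−2.185) + e^(−2.734) = 1.000 + 0.2758 + 0.1125 + 0.06496 = 1.453.
⟨E⟩ = 22.34 meV, ⟨E²⟩ = 1771 meV².
C_V/k_B = (⟨E²⟩ − ⟨E⟩²)/(kT)² = (1771 − 499.1)/1739 = 0.73.

0.73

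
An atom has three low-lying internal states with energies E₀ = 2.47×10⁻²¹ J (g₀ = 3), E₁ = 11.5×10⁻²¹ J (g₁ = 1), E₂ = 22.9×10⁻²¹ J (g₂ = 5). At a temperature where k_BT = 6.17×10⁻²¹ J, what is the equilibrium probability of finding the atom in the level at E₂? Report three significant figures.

0.0534

Eᵢ/kT = 0.40032, 1.8639, 3.7115.
Z = Σ gᵢe^(−Eᵢ/kT) = 3·e^(−0.40032) + 1·e^(−1.8639) + 5·e^(−3.7115) = 2.0103 + 0.15507 + 0.12220 = 2.2876.
P₂ = g₂ e^(−E₂/kT) / Z = 0.12220/2.2876 = 0.0534.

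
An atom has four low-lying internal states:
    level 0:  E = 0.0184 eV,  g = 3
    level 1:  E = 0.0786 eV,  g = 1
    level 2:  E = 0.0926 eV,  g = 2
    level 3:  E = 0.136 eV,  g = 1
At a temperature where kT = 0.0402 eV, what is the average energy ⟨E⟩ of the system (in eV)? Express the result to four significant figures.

Eᵢ/kT = 0.457711, 1.95522, 2.30348, 3.38308.
Z = Σ gᵢe^(−Eᵢ/kT) = 3·e^(−0.457711) + 1·e^(−1.95522) + 2·e^(−2.30348) + 1·e^(−3.38308) = 1.89819 + 0.141533 + 0.199821 + 0.0339427 = 2.27349.
⟨E⟩ = Σ Eᵢ gᵢe^(−Eᵢ/kT) / Z = (0.0184·1.89819 + 0.0786·0.141533 + 0.0926·0.199821 + 0.136·0.0339427) / 2.27349 = 0.03042 eV.

0.03042 eV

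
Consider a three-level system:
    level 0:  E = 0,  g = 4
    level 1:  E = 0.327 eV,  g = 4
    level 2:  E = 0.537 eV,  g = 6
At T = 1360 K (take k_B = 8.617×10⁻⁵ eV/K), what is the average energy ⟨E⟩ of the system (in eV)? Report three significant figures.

k_BT = 8.617×10⁻⁵ × 1360 K = 0.11719 eV.
Eᵢ/kT = 0, 2.7903, 4.5823.
Z = Σ gᵢe^(−Eᵢ/kT) = 4·e^(−0) + 4·e^(−2.7903) + 6·e^(−4.5823) = 4.0000 + 0.24561 + 0.061388 = 4.3070.
⟨E⟩ = Σ Eᵢ gᵢe^(−Eᵢ/kT) / Z = (0·4.0000 + 0.327·0.24561 + 0.537·0.061388) / 4.3070 = 0.0263 eV.

0.0263 eV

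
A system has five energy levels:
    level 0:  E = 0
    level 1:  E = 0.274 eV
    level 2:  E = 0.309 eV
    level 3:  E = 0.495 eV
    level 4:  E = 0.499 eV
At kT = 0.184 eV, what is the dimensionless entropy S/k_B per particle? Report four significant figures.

Eᵢ/kT = 0, 1.48913, 1.67935, 2.69022, 2.71196.
Z = Σ e^(−Eᵢ/kT) = e^(−0) + e^(−1.48913) + e^(−1.67935) + e^(−2.69022) + e^(−2.71196) = 1.00000 + 0.225569 + 0.186495 + 0.0678660 + 0.0664065 = 1.54634.
⟨E⟩ = Σ EᵢPᵢ = 0.120390 eV.
S/k_B = ln Z + ⟨E⟩/kT = ln(1.54634) + 0.120390/0.184 = 0.435891 + 0.654293 = 1.090.

1.090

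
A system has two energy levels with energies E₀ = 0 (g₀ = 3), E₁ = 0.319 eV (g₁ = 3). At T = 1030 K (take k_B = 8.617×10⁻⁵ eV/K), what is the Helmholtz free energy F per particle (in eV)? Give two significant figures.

-0.10 eV

k_BT = 8.617×10⁻⁵ × 1030 K = 0.08876 eV.
Eᵢ/kT = 0, 3.594.
Z = Σ gᵢe^(−Eᵢ/kT) = 3·e^(−0) + 3·e^(−3.594) = 3.000 + 0.08246 = 3.082.
F = −kT ln Z = −0.08876 × ln(3.082) = −0.08876 × 1.126 = -0.10 eV.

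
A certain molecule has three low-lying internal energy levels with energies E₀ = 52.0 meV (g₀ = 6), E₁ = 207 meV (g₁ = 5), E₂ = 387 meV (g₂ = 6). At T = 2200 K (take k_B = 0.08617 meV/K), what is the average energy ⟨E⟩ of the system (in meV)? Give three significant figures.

126 meV

k_BT = 0.08617 × 2200 K = 189.57 meV.
Eᵢ/kT = 0.27431, 1.0919, 2.0415.
Z = Σ gᵢe^(−Eᵢ/kT) = 6·e^(−0.27431) + 5·e^(−1.0919) + 6·e^(−2.0415) = 4.5606 + 1.6779 + 0.77900 = 7.0175.
⟨E⟩ = Σ Eᵢ gᵢe^(−Eᵢ/kT) / Z = (52.0·4.5606 + 207·1.6779 + 387·0.77900) / 7.0175 = 126 meV.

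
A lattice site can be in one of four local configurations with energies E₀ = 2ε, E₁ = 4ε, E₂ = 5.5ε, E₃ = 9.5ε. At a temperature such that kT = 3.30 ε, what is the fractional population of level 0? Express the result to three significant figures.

0.501

Eᵢ/kT = 0.60606, 1.2121, 1.6667, 2.8788.
Z = Σ e^(−Eᵢ/kT) = e^(−0.60606) + e^(−1.2121) + e^(−1.6667) + e^(−2.8788) = 0.54550 + 0.29757 + 0.18887 + 0.056202 = 1.0881.
P₀ = e^(−E₀/kT) / Z = 0.54550/1.0881 = 0.501.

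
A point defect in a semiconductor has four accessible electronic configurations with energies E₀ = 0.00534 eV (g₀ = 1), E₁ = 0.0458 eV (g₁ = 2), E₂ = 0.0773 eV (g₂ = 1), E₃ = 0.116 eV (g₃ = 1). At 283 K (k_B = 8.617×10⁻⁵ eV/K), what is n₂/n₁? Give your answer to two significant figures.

0.14

k_BT = 8.617×10⁻⁵ × 283 K = 0.02439 eV.
n₂/n₁ = (g₂/g₁) exp[−(E₂−E₁)/kT] = (1/2) × exp(−(0.0315 eV)/(0.02439 eV)) = (1/2) × exp(-1.292) = 0.14.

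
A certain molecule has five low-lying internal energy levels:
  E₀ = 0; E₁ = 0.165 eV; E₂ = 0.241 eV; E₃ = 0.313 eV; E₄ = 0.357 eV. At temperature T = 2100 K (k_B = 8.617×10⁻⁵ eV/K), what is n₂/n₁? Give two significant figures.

k_BT = 8.617×10⁻⁵ × 2100 K = 0.1810 eV.
n₂/n₁ = exp[−(E₂−E₁)/kT] = exp(−(0.076 eV)/(0.1810 eV)) = exp(-0.4199) = 0.66.

0.66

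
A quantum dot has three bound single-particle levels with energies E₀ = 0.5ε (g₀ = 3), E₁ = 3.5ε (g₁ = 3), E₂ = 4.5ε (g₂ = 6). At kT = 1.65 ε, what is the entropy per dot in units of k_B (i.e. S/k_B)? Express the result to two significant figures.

1.9

Eᵢ/kT = 0.3030, 2.121, 2.727.
Z = Σ gᵢe^(−Eᵢ/kT) = 3·e^(−0.3030) + 3·e^(−2.121) + 6·e^(−2.727) = 2.216 + 0.3597 + 0.3925 = 2.968.
⟨E⟩ = Σ EᵢPᵢ = 1.393 ε.
S/k_B = ln Z + ⟨E⟩/kT = ln(2.968) + 1.393/1.65 = 1.088 + 0.8442 = 1.9.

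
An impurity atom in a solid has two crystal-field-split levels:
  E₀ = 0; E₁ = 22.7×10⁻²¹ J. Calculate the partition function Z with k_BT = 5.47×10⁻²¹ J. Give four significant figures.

Z = 1.016

Eᵢ/kT = 0, 4.14991.
Z = Σ e^(−Eᵢ/kT) = e^(−0) + e^(−4.14991) = 1.00000 + 0.0157658 = 1.01577.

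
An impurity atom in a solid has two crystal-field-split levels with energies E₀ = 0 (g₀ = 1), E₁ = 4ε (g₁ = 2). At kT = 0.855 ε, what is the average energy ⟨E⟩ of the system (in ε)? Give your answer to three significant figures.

0.0730 ε

Eᵢ/kT = 0, 4.6784.
Z = Σ gᵢe^(−Eᵢ/kT) = 1·e^(−0) + 2·e^(−4.6784) = 1.0000 + 0.018588 = 1.0186.
⟨E⟩ = Σ Eᵢ gᵢe^(−Eᵢ/kT) / Z = (0·1.0000 + 4·0.018588) / 1.0186 = 0.0730 ε.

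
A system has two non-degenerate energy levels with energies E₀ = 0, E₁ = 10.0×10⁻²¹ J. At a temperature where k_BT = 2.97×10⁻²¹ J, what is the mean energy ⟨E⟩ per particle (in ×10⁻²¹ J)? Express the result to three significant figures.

Eᵢ/kT = 0, 3.3670.
Z = Σ e^(−Eᵢ/kT) = e^(−0) + e^(−3.3670) = 1.0000 + 0.034493 = 1.0345.
⟨E⟩ = Σ Eᵢ e^(−Eᵢ/kT) / Z = (0·1.0000 + 10.0·0.034493) / 1.0345 = 0.333 ×10⁻²¹ J.

0.333 ×10⁻²¹ J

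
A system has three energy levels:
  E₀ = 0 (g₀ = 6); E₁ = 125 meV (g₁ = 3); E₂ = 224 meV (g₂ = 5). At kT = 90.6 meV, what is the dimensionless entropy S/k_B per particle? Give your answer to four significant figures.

2.261

Eᵢ/kT = 0, 1.37969, 2.47241.
Z = Σ gᵢe^(−Eᵢ/kT) = 6·e^(−0) + 3·e^(−1.37969) + 5·e^(−2.47241) = 6.00000 + 0.754970 + 0.421906 = 7.17688.
⟨E⟩ = Σ EᵢPᵢ = 26.3176 meV.
S/k_B = ln Z + ⟨E⟩/kT = ln(7.17688) + 26.3176/90.6 = 1.97086 + 0.290481 = 2.261.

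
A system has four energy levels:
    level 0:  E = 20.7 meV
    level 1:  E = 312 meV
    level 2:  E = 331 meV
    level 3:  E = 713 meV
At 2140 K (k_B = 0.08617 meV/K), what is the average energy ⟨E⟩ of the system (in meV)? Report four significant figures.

115.3 meV

k_BT = 0.08617 × 2140 K = 184.404 meV.
Eᵢ/kT = 0.112254, 1.69194, 1.79497, 3.86651.
Z = Σ e^(−Eᵢ/kT) = e^(−0.112254) + e^(−1.69194) + e^(−1.79497) + e^(−3.86651) = 0.893817 + 0.184162 + 0.166132 + 0.0209313 = 1.26504.
⟨E⟩ = Σ Eᵢ e^(−Eᵢ/kT) / Z = (20.7·0.893817 + 312·0.184162 + 331·0.166132 + 713·0.0209313) / 1.26504 = 115.3 meV.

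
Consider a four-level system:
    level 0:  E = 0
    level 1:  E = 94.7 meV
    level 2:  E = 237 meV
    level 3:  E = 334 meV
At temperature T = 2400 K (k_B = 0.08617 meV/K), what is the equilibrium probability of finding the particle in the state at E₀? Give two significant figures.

k_BT = 0.08617 × 2400 K = 206.8 meV.
Eᵢ/kT = 0, 0.4579, 1.146, 1.615.
Z = Σ e^(−Eᵢ/kT) = e^(−0) + e^(−0.4579) + e^(−1.146) + e^(−1.615) = 1.000 + 0.6326 + 0.3179 + 0.1989 = 2.149.
P₀ = e^(−E₀/kT) / Z = 1.000/2.149 = 0.47.

0.47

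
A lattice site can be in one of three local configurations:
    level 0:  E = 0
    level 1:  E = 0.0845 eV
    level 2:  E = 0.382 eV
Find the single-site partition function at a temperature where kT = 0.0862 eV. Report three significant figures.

Z = 1.39

Eᵢ/kT = 0, 0.98028, 4.4316.
Z = Σ e^(−Eᵢ/kT) = e^(−0) + e^(−0.98028) + e^(−4.4316) = 1.0000 + 0.37521 + 0.011895 = 1.3871.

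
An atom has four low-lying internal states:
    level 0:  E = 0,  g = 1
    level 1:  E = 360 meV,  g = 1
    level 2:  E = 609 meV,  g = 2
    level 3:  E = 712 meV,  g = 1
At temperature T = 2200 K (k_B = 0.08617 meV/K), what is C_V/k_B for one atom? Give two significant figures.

k_BT = 0.08617 × 2200 K = 189.6 meV.
Eᵢ/kT = 0, 1.899, 3.212, 3.755.
Z = Σ gᵢe^(−Eᵢ/kT) = 1·e^(−0) + 1·e^(−1.899) + 2·e^(−3.212) + 1·e^(−3.755) = 1.000 + 0.1497 + 0.08055 + 0.02340 = 1.254.
⟨E⟩ = 95.38 meV, ⟨E²⟩ = 48750 meV².
C_V/k_B = (⟨E²⟩ − ⟨E⟩²)/(kT)² = (48750 − 9097)/35950 = 1.1.

1.1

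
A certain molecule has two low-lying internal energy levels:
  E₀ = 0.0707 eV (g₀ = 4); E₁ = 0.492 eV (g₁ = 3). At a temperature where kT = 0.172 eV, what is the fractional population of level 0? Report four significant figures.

0.9392

Eᵢ/kT = 0.411047, 2.86047.
Z = Σ gᵢe^(−Eᵢ/kT) = 4·e^(−0.411047) + 3·e^(−2.86047) = 2.65182 + 0.171726 = 2.82355.
P₀ = g₀ e^(−E₀/kT) / Z = 2.65182/2.82355 = 0.9392.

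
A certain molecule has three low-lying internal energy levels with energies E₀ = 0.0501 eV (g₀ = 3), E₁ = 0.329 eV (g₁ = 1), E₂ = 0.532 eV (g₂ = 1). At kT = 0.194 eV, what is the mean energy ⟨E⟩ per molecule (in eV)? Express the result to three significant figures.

0.0821 eV

Eᵢ/kT = 0.25825, 1.6959, 2.7423.
Z = Σ gᵢe^(−Eᵢ/kT) = 3·e^(−0.25825) + 1·e^(−1.6959) + 1·e^(−2.7423) = 2.3172 + 0.18343 + 0.064422 = 2.5651.
⟨E⟩ = Σ Eᵢ gᵢe^(−Eᵢ/kT) / Z = (0.0501·2.3172 + 0.329·0.18343 + 0.532·0.064422) / 2.5651 = 0.0821 eV.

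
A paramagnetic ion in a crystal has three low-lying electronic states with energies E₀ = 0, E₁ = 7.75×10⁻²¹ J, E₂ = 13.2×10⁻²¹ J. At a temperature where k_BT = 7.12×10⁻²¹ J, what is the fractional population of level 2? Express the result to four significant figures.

0.1049

Eᵢ/kT = 0, 1.08848, 1.85393.
Z = Σ e^(−Eᵢ/kT) = e^(−0) + e^(−1.08848) + e^(−1.85393) = 1.00000 + 0.336728 + 0.156620 = 1.49335.
P₂ = e^(−E₂/kT) / Z = 0.156620/1.49335 = 0.1049.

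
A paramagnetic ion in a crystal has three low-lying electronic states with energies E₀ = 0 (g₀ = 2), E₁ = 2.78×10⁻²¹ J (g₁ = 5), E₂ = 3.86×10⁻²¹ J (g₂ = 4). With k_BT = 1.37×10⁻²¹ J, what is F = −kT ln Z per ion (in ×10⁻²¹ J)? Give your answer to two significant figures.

-1.5 ×10⁻²¹ J

Eᵢ/kT = 0, 2.029, 2.818.
Z = Σ gᵢe^(−Eᵢ/kT) = 2·e^(−0) + 5·e^(−2.029) + 4·e^(−2.818) = 2.000 + 0.6573 + 0.2389 = 2.896.
F = −kT ln Z = −1.37 × ln(2.896) = −1.37 × 1.063 = -1.5 ×10⁻²¹ J.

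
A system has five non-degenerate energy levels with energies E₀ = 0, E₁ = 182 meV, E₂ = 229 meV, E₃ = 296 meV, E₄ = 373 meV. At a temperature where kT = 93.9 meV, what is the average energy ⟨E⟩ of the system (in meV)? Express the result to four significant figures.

Eᵢ/kT = 0, 1.93823, 2.43876, 3.15229, 3.97231.
Z = Σ e^(−Eᵢ/kT) = e^(−0) + e^(−1.93823) + e^(−2.43876) + e^(−3.15229) + e^(−3.97231) = 1.00000 + 0.143959 + 0.0872690 + 0.0427541 + 0.0188299 = 1.29281.
⟨E⟩ = Σ Eᵢ e^(−Eᵢ/kT) / Z = (0·1.00000 + 182·0.143959 + 229·0.0872690 + 296·0.0427541 + 373·0.0188299) / 1.29281 = 50.95 meV.

50.95 meV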